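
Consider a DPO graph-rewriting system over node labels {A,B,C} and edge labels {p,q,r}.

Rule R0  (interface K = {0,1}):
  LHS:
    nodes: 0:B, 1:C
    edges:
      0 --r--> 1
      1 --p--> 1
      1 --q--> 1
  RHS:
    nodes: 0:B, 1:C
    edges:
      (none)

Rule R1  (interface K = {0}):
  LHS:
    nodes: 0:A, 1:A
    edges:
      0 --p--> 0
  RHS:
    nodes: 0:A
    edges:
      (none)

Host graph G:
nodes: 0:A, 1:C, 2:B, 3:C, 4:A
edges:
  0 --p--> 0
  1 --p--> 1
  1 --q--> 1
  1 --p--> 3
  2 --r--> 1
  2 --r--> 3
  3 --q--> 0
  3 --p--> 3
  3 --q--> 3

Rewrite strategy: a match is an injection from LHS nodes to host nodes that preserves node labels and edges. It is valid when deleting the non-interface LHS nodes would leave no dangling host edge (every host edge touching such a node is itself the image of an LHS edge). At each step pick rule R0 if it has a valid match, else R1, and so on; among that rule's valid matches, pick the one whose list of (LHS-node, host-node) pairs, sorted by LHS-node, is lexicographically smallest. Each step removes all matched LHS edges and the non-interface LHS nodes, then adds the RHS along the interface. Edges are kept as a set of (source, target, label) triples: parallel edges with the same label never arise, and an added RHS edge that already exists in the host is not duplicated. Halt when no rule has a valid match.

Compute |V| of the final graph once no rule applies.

initial: |V|=5 |E|=9  E = 0-p->0 1-p->1 1-q->1 1-p->3 2-r->1 2-r->3 3-q->0 3-p->3 3-q->3
step 1: apply R0 at {0↦2, 1↦1}  → |V|=5 |E|=6  E = 0-p->0 1-p->3 2-r->3 3-q->0 3-p->3 3-q->3
step 2: apply R0 at {0↦2, 1↦3}  → |V|=5 |E|=3  E = 0-p->0 1-p->3 3-q->0
step 3: apply R1 at {0↦0, 1↦4}  → |V|=4 |E|=2  E = 1-p->3 3-q->0
final graph: no rule applies after step 3
NF nodes: {0:A, 1:C, 2:B, 3:C}

Answer: 4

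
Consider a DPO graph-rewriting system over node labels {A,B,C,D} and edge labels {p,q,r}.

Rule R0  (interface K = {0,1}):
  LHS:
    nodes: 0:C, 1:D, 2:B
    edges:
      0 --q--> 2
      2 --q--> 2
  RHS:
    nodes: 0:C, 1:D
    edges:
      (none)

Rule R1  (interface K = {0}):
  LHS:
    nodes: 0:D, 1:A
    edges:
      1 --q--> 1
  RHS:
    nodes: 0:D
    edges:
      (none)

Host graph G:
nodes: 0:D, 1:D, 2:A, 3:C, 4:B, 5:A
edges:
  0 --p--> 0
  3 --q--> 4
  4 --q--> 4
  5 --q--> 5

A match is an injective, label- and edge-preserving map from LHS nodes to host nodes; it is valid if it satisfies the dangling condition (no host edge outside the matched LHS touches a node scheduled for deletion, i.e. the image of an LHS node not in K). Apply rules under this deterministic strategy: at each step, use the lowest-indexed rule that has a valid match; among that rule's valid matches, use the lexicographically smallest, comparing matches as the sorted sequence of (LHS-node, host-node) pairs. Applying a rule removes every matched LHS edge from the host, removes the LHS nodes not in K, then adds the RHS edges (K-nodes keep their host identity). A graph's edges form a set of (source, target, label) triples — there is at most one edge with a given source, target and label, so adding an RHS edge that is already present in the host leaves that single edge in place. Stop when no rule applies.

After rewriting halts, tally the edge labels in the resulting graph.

[0] host  ⇒  6 nodes, 4 edges  {0-p->0 3-q->4 4-q->4 5-q->5}
[1] R0 @ {0↦3, 1↦0, 2↦4}  ⇒  5 nodes, 2 edges  {0-p->0 5-q->5}
[2] R1 @ {0↦0, 1↦5}  ⇒  4 nodes, 1 edges  {0-p->0}
normal form: no rule applies after step 2
NF edges: [(0, 0, 'p')]

Answer: p:1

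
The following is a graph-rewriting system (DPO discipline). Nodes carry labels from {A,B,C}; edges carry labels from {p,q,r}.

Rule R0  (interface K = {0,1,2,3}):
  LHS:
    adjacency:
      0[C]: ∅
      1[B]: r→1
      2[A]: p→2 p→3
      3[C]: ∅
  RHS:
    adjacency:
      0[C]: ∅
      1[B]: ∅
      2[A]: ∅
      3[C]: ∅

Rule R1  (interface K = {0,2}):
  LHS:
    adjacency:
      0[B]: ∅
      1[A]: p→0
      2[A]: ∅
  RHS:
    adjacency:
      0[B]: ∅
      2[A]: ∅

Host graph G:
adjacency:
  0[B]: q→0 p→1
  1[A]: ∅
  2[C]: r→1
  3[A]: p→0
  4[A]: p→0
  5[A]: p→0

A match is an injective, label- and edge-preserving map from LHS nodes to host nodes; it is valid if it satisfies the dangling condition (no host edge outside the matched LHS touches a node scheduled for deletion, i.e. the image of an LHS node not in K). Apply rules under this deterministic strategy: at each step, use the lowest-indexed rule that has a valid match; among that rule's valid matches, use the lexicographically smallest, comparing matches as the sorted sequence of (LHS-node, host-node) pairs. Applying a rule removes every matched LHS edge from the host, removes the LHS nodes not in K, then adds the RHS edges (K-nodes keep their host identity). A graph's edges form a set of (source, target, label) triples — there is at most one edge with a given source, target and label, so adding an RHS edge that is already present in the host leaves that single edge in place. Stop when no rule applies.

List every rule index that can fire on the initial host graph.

R0: no valid match — LHS pattern not found
R1: 9 valid matches — {0↦0, 1↦3, 2↦1}, {0↦0, 1↦3, 2↦4}, {0↦0, 1↦3, 2↦5} (+6 more)

Answer: [R1]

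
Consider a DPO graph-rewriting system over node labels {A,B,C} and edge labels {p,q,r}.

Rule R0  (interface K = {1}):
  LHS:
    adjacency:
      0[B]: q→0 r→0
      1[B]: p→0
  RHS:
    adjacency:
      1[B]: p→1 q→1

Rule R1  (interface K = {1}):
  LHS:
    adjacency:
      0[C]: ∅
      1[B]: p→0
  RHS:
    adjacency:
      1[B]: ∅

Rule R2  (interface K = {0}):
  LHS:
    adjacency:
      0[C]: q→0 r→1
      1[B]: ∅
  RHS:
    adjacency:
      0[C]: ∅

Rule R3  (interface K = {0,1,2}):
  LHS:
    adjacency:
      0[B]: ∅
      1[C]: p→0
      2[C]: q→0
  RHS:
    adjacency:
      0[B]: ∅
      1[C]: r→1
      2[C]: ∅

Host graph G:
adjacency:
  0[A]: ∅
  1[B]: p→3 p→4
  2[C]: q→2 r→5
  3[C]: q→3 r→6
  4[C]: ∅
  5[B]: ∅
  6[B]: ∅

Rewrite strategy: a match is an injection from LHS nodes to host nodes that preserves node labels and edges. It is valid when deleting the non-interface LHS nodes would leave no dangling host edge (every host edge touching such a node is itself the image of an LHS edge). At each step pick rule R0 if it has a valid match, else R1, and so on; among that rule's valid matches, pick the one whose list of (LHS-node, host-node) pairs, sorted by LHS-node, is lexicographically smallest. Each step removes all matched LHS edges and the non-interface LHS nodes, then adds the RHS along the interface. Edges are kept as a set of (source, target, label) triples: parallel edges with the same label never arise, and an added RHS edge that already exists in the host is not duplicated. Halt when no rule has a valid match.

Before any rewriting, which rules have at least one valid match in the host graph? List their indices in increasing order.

R0: no valid match — LHS pattern not found
R1: 1 valid match — {0↦4, 1↦1}
R2: 2 valid matches — {0↦2, 1↦5}, {0↦3, 1↦6}
R3: no valid match — LHS pattern not found

Answer: [R1,R2]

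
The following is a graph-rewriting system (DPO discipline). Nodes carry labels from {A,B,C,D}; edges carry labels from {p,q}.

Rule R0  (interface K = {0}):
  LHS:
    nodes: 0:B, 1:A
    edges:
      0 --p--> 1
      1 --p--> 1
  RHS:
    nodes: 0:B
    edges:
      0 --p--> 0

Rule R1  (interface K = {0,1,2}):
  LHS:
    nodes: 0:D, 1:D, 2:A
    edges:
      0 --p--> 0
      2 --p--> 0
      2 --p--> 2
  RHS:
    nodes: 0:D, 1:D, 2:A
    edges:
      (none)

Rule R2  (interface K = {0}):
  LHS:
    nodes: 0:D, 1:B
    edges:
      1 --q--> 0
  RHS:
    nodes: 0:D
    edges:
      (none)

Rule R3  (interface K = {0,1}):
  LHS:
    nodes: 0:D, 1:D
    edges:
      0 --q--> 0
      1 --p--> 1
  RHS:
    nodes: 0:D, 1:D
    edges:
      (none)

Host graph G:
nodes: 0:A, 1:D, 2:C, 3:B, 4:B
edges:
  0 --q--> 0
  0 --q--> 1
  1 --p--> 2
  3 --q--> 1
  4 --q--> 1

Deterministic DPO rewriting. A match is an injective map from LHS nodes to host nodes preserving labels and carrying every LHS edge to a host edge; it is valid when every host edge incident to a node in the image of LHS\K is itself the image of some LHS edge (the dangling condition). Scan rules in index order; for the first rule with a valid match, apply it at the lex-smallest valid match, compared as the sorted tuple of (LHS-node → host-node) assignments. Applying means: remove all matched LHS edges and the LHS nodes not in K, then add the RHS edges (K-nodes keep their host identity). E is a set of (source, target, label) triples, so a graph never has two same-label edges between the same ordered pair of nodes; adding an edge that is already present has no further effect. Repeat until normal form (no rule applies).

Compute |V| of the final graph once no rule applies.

[0] host  ⇒  5 nodes, 5 edges  {0-q->0 0-q->1 1-p->2 3-q->1 4-q->1}
[1] R2 @ {0↦1, 1↦3}  ⇒  4 nodes, 4 edges  {0-q->0 0-q->1 1-p->2 4-q->1}
[2] R2 @ {0↦1, 1↦4}  ⇒  3 nodes, 3 edges  {0-q->0 0-q->1 1-p->2}
normal form: no rule applies after step 2
NF nodes: {0:A, 1:D, 2:C}

Answer: 3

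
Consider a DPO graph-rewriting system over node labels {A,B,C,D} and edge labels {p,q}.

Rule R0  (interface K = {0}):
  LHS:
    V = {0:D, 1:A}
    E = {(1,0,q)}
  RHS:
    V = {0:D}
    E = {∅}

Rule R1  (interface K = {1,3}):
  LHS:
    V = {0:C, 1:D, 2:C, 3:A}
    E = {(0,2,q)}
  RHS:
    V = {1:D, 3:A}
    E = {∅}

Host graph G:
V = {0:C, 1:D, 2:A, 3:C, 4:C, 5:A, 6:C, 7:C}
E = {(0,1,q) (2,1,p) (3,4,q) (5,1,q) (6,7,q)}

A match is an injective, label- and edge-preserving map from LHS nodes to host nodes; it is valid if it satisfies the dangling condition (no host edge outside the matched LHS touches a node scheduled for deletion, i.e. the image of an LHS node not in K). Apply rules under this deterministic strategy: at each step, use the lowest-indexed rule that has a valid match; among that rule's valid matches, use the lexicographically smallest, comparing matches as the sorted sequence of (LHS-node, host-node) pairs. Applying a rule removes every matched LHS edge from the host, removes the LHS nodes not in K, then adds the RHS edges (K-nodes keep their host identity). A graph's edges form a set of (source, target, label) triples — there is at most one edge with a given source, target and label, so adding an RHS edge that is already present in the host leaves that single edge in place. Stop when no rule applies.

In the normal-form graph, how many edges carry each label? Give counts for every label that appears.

start.  V:8 E:5  edges: 0-q->1 2-p->1 3-q->4 5-q->1 6-q->7
1. fire R0 via {0↦1, 1↦5}  →  V:7 E:4  edges: 0-q->1 2-p->1 3-q->4 6-q->7
2. fire R1 via {0↦3, 1↦1, 2↦4, 3↦2}  →  V:5 E:3  edges: 0-q->1 2-p->1 6-q->7
3. fire R1 via {0↦6, 1↦1, 2↦7, 3↦2}  →  V:3 E:2  edges: 0-q->1 2-p->1
final graph: no rule applies after step 3
NF edges: [(0, 1, 'q'), (2, 1, 'p')]

Answer: p:1 q:1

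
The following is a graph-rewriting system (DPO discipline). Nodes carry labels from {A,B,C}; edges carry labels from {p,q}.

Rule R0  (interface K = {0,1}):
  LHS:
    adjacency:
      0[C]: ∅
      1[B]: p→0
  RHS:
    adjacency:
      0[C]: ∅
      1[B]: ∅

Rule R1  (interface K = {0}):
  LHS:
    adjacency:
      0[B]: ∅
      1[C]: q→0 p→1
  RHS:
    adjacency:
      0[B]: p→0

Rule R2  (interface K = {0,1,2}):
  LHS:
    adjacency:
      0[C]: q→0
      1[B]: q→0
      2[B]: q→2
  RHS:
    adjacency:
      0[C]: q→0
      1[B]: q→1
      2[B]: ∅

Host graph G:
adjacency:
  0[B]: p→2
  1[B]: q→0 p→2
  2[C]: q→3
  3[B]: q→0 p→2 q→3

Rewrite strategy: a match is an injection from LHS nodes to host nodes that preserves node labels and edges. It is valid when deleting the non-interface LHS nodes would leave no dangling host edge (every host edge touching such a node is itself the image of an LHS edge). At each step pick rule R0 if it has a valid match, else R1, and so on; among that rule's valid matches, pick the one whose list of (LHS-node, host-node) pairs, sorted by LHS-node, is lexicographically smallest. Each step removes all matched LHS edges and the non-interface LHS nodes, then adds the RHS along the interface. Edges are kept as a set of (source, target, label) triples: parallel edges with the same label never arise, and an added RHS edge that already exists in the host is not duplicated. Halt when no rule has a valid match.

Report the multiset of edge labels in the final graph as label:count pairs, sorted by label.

Answer: q:4

Derivation:
start.  V:4 E:7  edges: 0-p->2 1-q->0 1-p->2 2-q->3 3-q->0 3-p->2 3-q->3
1. fire R0 via {0↦2, 1↦0}  →  V:4 E:6  edges: 1-q->0 1-p->2 2-q->3 3-q->0 3-p->2 3-q->3
2. fire R0 via {0↦2, 1↦1}  →  V:4 E:5  edges: 1-q->0 2-q->3 3-q->0 3-p->2 3-q->3
3. fire R0 via {0↦2, 1↦3}  →  V:4 E:4  edges: 1-q->0 2-q->3 3-q->0 3-q->3
halt: no rule applies after step 3
NF edges: [(1, 0, 'q'), (2, 3, 'q'), (3, 0, 'q'), (3, 3, 'q')]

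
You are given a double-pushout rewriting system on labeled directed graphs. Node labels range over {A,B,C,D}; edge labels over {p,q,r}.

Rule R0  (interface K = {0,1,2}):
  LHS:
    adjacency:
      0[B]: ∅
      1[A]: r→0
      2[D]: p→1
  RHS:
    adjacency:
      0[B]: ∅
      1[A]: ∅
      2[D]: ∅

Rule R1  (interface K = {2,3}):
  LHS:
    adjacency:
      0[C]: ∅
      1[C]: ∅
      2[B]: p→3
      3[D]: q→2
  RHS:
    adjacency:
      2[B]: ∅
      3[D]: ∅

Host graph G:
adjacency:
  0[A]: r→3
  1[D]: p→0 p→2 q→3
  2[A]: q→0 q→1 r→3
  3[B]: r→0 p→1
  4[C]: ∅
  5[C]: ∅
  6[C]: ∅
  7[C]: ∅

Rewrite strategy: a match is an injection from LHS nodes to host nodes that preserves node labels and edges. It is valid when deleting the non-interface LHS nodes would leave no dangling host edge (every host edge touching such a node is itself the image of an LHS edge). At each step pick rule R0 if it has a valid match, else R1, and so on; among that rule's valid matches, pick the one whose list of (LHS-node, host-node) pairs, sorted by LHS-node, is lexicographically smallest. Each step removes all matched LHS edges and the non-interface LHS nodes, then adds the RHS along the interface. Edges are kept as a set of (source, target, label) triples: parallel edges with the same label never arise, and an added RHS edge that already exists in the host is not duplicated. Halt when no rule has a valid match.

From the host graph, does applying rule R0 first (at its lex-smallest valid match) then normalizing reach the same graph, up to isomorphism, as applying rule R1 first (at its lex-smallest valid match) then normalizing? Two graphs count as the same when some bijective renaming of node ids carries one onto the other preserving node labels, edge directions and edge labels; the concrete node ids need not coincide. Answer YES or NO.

branch R0-first: apply at {0↦3, 1↦0, 2↦1} → |E|=7, then 2 more step(s) → NF |V|=6 |E|=3 V={0:A, 1:D, 2:A, 3:B, 6:C, 7:C} E=2-q->0 2-q->1 3-r->0
branch R1-first: apply at {0↦4, 1↦5, 2↦3, 3↦1} → |E|=7, then 2 more step(s) → NF |V|=6 |E|=3 V={0:A, 1:D, 2:A, 3:B, 6:C, 7:C} E=2-q->0 2-q->1 3-r->0
graphs isomorphic (equal up to label-preserving node renaming)

Answer: YES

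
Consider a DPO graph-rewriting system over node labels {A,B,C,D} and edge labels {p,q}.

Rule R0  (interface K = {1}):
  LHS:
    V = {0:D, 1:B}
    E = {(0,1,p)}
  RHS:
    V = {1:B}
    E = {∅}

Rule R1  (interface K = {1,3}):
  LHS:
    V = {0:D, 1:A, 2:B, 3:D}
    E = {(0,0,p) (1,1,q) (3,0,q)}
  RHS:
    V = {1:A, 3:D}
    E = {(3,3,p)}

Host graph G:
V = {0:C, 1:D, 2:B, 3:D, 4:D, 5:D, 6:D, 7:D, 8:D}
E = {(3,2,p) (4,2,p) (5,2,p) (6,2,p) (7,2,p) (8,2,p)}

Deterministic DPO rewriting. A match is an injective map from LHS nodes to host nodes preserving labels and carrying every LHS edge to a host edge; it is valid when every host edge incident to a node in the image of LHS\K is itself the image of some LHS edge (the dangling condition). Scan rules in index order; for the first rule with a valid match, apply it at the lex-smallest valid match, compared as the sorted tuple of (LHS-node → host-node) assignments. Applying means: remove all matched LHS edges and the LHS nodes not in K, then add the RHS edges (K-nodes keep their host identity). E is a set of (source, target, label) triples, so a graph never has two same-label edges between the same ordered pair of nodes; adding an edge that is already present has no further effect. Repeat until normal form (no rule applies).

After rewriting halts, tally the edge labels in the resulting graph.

initial: |V|=9 |E|=6  E = 3-p->2 4-p->2 5-p->2 6-p->2 7-p->2 8-p->2
step 1: apply R0 at {0↦3, 1↦2}  → |V|=8 |E|=5  E = 4-p->2 5-p->2 6-p->2 7-p->2 8-p->2
step 2: apply R0 at {0↦4, 1↦2}  → |V|=7 |E|=4  E = 5-p->2 6-p->2 7-p->2 8-p->2
step 3: apply R0 at {0↦5, 1↦2}  → |V|=6 |E|=3  E = 6-p->2 7-p->2 8-p->2
step 4: apply R0 at {0↦6, 1↦2}  → |V|=5 |E|=2  E = 7-p->2 8-p->2
step 5: apply R0 at {0↦7, 1↦2}  → |V|=4 |E|=1  E = 8-p->2
step 6: apply R0 at {0↦8, 1↦2}  → |V|=3 |E|=0  E = ∅
final graph: no rule applies after step 6
NF edges: []

Answer: (no edges)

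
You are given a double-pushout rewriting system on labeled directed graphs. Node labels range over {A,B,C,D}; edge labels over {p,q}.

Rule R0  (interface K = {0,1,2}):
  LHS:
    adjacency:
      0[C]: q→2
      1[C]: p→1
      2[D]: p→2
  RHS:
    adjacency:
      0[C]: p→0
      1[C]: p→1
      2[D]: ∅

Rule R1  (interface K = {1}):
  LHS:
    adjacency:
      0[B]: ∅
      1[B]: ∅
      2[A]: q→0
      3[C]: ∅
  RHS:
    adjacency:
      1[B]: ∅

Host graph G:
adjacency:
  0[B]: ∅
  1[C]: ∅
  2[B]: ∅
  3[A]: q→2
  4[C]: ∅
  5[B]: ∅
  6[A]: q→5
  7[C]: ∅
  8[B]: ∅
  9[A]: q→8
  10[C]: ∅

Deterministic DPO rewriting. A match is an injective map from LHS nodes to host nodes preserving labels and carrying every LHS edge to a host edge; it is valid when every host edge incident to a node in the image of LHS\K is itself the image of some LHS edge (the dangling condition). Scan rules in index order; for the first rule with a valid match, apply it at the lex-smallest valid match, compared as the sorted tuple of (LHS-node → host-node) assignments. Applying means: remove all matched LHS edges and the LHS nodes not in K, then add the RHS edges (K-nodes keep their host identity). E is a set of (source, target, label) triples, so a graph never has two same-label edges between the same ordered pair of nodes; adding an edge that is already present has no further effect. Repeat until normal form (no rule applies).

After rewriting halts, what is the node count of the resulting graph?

Answer: 2

Steps:
start.  V:11 E:3  edges: 3-q->2 6-q->5 9-q->8
1. fire R1 via {0↦2, 1↦0, 2↦3, 3↦1}  →  V:8 E:2  edges: 6-q->5 9-q->8
2. fire R1 via {0↦5, 1↦0, 2↦6, 3↦4}  →  V:5 E:1  edges: 9-q->8
3. fire R1 via {0↦8, 1↦0, 2↦9, 3↦7}  →  V:2 E:0  edges: ∅
final graph: no rule applies after step 3
NF nodes: {0:B, 10:C}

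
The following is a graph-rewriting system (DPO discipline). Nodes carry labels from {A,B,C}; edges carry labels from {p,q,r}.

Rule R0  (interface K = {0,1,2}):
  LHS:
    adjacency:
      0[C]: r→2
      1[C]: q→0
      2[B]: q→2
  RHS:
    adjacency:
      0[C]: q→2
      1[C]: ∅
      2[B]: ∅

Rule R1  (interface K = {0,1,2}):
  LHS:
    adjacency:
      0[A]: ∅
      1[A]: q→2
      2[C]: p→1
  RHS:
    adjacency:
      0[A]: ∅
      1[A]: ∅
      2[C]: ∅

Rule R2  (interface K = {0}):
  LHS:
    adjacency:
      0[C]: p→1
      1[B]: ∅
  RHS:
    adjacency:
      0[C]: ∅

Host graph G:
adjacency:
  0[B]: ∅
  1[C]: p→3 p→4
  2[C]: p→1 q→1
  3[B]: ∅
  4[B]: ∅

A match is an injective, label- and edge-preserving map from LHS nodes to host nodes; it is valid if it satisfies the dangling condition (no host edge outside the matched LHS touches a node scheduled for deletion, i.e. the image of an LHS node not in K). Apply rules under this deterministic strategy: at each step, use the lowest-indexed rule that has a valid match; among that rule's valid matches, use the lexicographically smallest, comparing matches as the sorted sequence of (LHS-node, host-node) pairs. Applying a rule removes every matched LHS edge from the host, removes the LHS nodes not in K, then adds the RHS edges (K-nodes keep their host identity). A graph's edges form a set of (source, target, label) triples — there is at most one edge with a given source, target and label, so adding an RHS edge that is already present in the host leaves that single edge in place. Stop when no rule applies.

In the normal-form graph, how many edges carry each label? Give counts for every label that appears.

initial: |V|=5 |E|=4  E = 1-p->3 1-p->4 2-p->1 2-q->1
step 1: apply R2 at {0↦1, 1↦3}  → |V|=4 |E|=3  E = 1-p->4 2-p->1 2-q->1
step 2: apply R2 at {0↦1, 1↦4}  → |V|=3 |E|=2  E = 2-p->1 2-q->1
final graph: no rule applies after step 2
NF edges: [(2, 1, 'p'), (2, 1, 'q')]

Answer: p:1 q:1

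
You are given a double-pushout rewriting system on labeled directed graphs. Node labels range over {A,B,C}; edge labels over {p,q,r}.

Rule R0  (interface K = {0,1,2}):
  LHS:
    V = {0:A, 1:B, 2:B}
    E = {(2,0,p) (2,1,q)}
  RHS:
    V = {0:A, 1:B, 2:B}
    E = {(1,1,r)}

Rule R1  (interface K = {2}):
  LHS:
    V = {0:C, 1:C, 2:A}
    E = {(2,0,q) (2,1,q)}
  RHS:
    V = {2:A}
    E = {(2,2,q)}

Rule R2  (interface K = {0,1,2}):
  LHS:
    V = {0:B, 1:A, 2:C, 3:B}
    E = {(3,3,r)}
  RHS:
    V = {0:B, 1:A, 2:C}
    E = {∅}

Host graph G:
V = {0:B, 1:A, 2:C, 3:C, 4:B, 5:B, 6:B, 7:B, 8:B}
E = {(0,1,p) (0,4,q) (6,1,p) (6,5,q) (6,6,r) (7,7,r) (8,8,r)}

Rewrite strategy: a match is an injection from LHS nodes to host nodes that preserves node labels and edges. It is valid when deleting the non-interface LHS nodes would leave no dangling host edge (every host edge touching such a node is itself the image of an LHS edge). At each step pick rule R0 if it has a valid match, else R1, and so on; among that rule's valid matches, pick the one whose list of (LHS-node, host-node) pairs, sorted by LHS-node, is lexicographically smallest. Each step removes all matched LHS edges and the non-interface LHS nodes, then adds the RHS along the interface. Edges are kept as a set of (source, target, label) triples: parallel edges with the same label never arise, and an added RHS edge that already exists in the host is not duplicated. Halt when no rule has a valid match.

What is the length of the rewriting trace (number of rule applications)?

Answer: 7

Rewrite trace:
[0] host  ⇒  9 nodes, 7 edges  {0-p->1 0-q->4 6-p->1 6-q->5 6-r->6 7-r->7 8-r->8}
[1] R0 @ {0↦1, 1↦4, 2↦0}  ⇒  9 nodes, 6 edges  {4-r->4 6-p->1 6-q->5 6-r->6 7-r->7 8-r->8}
[2] R0 @ {0↦1, 1↦5, 2↦6}  ⇒  9 nodes, 5 edges  {4-r->4 5-r->5 6-r->6 7-r->7 8-r->8}
[3] R2 @ {0↦0, 1↦1, 2↦2, 3↦4}  ⇒  8 nodes, 4 edges  {5-r->5 6-r->6 7-r->7 8-r->8}
[4] R2 @ {0↦0, 1↦1, 2↦2, 3↦5}  ⇒  7 nodes, 3 edges  {6-r->6 7-r->7 8-r->8}
[5] R2 @ {0↦0, 1↦1, 2↦2, 3↦6}  ⇒  6 nodes, 2 edges  {7-r->7 8-r->8}
[6] R2 @ {0↦0, 1↦1, 2↦2, 3↦7}  ⇒  5 nodes, 1 edges  {8-r->8}
[7] R2 @ {0↦0, 1↦1, 2↦2, 3↦8}  ⇒  4 nodes, 0 edges  {∅}
normal form: no rule applies after step 7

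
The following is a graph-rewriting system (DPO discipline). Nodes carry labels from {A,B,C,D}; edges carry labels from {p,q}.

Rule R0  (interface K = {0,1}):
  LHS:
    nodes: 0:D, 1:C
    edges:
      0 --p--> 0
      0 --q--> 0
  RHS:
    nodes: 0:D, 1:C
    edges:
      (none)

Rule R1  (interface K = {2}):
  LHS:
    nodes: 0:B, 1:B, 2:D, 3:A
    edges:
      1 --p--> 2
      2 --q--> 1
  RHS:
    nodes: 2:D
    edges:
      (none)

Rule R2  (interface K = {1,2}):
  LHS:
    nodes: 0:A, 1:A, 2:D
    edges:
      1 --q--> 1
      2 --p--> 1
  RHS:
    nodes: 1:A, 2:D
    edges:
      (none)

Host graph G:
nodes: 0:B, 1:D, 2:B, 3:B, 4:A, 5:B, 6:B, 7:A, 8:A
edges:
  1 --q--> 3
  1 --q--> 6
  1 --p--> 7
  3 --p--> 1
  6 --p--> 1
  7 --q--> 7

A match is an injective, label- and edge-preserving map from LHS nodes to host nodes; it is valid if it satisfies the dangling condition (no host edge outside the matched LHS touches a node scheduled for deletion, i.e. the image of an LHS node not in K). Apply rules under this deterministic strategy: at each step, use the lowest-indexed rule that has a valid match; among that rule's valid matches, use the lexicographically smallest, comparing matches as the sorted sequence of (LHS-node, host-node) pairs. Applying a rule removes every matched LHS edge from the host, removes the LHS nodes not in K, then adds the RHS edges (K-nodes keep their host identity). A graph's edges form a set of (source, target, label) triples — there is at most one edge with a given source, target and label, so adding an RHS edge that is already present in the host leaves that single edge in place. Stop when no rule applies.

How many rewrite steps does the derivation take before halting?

start.  V:9 E:6  edges: 1-q->3 1-q->6 1-p->7 3-p->1 6-p->1 7-q->7
1. fire R1 via {0↦0, 1↦3, 2↦1, 3↦4}  →  V:6 E:4  edges: 1-q->6 1-p->7 6-p->1 7-q->7
2. fire R1 via {0↦2, 1↦6, 2↦1, 3↦8}  →  V:3 E:2  edges: 1-p->7 7-q->7
final graph: no rule applies after step 2

Answer: 2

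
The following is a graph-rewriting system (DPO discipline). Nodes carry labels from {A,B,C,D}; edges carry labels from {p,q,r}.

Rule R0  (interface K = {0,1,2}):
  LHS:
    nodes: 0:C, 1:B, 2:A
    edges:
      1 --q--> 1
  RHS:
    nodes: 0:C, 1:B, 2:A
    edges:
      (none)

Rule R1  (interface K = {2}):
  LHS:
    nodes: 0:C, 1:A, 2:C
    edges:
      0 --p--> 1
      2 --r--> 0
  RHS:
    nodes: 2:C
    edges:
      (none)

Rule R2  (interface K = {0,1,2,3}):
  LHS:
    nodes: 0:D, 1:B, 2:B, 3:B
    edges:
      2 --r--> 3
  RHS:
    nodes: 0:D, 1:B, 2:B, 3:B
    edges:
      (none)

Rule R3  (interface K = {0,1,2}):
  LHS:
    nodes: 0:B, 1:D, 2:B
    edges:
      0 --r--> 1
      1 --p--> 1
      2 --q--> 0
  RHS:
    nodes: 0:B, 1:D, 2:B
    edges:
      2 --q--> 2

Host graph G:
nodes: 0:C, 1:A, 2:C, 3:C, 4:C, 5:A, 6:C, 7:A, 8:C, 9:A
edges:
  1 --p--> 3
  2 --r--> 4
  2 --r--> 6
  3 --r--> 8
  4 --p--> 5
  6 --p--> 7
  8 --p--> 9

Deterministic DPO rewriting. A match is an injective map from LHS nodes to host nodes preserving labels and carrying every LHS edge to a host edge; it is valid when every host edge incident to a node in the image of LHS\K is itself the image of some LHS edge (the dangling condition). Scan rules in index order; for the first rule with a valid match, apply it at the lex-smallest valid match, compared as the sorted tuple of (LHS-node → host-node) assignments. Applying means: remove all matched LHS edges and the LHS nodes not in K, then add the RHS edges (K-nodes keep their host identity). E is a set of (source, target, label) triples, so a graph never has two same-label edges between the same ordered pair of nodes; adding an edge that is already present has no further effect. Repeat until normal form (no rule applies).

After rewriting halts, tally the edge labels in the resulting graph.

Answer: p:1

Rewrite trace:
[0] host  ⇒  10 nodes, 7 edges  {1-p->3 2-r->4 2-r->6 3-r->8 4-p->5 6-p->7 8-p->9}
[1] R1 @ {0↦4, 1↦5, 2↦2}  ⇒  8 nodes, 5 edges  {1-p->3 2-r->6 3-r->8 6-p->7 8-p->9}
[2] R1 @ {0↦6, 1↦7, 2↦2}  ⇒  6 nodes, 3 edges  {1-p->3 3-r->8 8-p->9}
[3] R1 @ {0↦8, 1↦9, 2↦3}  ⇒  4 nodes, 1 edges  {1-p->3}
final graph: no rule applies after step 3
NF edges: [(1, 3, 'p')]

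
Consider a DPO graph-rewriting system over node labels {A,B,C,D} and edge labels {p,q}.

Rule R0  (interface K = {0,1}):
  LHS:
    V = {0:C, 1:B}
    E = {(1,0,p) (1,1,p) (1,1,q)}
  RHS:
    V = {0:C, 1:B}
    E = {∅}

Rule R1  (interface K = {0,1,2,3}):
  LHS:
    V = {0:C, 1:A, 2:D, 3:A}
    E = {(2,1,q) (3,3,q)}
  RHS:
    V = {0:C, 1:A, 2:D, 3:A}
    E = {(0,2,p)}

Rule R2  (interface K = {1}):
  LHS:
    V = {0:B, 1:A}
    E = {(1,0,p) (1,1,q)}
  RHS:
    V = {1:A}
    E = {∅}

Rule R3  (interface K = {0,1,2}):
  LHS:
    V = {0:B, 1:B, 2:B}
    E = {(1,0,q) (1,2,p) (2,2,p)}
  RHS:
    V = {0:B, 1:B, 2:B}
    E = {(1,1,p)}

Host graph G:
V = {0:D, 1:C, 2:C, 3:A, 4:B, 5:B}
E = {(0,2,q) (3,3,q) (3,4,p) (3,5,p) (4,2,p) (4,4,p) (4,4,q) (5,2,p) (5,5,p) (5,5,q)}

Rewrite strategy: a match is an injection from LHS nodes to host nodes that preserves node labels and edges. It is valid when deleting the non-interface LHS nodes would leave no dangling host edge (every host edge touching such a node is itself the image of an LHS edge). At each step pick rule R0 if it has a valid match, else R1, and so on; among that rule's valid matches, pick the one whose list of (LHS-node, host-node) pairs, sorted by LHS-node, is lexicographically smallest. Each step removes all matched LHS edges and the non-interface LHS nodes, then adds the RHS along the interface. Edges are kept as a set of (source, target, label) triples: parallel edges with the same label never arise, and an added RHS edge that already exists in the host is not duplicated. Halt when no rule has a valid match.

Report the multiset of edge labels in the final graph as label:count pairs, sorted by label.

[0] host  ⇒  6 nodes, 10 edges  {0-q->2 3-q->3 3-p->4 3-p->5 4-p->2 4-p->4 4-q->4 5-p->2 5-p->5 5-q->5}
[1] R0 @ {0↦2, 1↦4}  ⇒  6 nodes, 7 edges  {0-q->2 3-q->3 3-p->4 3-p->5 5-p->2 5-p->5 5-q->5}
[2] R0 @ {0↦2, 1↦5}  ⇒  6 nodes, 4 edges  {0-q->2 3-q->3 3-p->4 3-p->5}
[3] R2 @ {0↦4, 1↦3}  ⇒  5 nodes, 2 edges  {0-q->2 3-p->5}
normal form: no rule applies after step 3
NF edges: [(0, 2, 'q'), (3, 5, 'p')]

Answer: p:1 q:1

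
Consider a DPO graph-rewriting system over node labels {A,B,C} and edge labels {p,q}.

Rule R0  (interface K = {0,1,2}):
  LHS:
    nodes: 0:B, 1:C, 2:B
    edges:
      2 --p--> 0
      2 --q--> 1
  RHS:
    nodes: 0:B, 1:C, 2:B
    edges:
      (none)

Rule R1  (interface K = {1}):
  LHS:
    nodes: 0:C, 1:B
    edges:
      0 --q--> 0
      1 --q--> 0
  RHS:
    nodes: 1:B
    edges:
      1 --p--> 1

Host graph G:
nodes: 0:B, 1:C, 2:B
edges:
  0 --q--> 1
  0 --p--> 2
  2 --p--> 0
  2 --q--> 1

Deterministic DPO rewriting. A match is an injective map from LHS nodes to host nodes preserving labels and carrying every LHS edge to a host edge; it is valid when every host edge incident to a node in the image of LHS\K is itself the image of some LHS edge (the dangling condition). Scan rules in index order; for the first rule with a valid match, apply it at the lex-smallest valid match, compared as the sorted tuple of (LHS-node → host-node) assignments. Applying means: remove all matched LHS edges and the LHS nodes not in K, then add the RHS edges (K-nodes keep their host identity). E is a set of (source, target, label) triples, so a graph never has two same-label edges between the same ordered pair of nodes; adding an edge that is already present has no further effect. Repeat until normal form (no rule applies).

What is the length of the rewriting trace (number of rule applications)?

Answer: 2

Steps:
[0] host  ⇒  3 nodes, 4 edges  {0-q->1 0-p->2 2-p->0 2-q->1}
[1] R0 @ {0↦0, 1↦1, 2↦2}  ⇒  3 nodes, 2 edges  {0-q->1 0-p->2}
[2] R0 @ {0↦2, 1↦1, 2↦0}  ⇒  3 nodes, 0 edges  {∅}
final graph: no rule applies after step 2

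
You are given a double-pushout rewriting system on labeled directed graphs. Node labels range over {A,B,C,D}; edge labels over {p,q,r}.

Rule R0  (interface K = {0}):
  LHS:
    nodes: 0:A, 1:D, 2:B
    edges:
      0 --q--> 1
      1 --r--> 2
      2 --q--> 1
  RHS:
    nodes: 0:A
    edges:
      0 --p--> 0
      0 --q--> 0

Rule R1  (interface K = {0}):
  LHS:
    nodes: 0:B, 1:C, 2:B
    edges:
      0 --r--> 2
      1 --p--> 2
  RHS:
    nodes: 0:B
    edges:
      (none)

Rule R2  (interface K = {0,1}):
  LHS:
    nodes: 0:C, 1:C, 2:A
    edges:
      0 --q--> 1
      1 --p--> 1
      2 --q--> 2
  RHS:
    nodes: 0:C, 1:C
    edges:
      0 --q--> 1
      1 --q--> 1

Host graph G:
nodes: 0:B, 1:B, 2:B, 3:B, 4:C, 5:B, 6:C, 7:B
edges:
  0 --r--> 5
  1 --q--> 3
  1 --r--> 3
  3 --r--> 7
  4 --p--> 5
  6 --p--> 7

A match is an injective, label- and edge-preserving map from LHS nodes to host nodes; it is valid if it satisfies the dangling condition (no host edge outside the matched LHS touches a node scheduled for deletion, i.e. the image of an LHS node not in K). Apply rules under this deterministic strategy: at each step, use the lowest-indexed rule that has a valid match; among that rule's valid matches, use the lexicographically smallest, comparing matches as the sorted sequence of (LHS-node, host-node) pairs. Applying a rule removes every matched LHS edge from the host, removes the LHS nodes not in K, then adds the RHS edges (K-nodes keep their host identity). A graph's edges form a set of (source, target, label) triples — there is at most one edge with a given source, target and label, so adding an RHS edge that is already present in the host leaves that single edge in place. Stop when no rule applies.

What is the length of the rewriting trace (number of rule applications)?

start.  V:8 E:6  edges: 0-r->5 1-q->3 1-r->3 3-r->7 4-p->5 6-p->7
1. fire R1 via {0↦0, 1↦4, 2↦5}  →  V:6 E:4  edges: 1-q->3 1-r->3 3-r->7 6-p->7
2. fire R1 via {0↦3, 1↦6, 2↦7}  →  V:4 E:2  edges: 1-q->3 1-r->3
normal form: no rule applies after step 2

Answer: 2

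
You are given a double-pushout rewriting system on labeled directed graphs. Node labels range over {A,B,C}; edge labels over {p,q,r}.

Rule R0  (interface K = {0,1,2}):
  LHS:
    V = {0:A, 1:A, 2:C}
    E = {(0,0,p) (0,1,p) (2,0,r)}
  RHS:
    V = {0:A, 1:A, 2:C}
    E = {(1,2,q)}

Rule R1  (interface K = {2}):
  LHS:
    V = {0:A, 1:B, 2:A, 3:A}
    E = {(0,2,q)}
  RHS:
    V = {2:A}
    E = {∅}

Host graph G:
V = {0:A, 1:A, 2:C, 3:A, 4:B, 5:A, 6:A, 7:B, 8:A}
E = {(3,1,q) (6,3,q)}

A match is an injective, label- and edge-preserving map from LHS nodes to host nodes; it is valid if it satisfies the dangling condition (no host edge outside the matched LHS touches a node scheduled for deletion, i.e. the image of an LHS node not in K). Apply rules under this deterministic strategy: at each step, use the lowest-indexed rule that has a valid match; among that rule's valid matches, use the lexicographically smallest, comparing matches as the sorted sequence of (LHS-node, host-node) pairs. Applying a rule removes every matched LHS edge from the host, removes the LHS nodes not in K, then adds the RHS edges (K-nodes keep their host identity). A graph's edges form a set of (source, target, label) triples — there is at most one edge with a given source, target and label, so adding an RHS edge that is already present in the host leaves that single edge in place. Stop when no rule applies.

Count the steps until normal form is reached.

Answer: 2

Steps:
initial: |V|=9 |E|=2  E = 3-q->1 6-q->3
step 1: apply R1 at {0↦6, 1↦4, 2↦3, 3↦0}  → |V|=6 |E|=1  E = 3-q->1
step 2: apply R1 at {0↦3, 1↦7, 2↦1, 3↦5}  → |V|=3 |E|=0  E = ∅
halt: no rule applies after step 2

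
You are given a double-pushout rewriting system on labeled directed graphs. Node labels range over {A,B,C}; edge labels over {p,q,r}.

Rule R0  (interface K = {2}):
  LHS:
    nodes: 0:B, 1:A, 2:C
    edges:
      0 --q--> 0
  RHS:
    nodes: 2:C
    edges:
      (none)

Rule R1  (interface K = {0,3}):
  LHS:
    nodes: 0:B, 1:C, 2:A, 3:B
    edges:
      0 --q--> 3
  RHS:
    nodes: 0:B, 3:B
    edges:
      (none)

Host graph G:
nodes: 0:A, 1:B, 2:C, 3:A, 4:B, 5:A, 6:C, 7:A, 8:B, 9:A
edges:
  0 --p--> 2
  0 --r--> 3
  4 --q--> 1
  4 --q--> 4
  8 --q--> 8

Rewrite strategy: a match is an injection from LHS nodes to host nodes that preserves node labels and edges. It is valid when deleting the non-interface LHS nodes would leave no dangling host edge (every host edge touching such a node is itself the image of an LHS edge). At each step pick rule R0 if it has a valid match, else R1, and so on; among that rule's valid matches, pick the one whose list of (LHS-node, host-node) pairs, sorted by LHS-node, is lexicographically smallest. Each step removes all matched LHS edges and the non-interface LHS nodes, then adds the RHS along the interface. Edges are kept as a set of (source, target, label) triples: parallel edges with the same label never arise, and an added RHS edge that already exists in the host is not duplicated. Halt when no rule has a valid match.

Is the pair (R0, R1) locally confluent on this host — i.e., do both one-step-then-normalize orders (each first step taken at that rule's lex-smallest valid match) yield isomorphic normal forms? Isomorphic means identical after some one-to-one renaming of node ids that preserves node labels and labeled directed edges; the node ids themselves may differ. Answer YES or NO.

Answer: YES

Rewrite trace:
branch R0-first: apply at {0↦8, 1↦5, 2↦2} → |E|=4, then 2 more step(s) → NF |V|=4 |E|=2 V={0:A, 1:B, 2:C, 3:A} E=0-p->2 0-r->3
branch R1-first: apply at {0↦4, 1↦6, 2↦5, 3↦1} → |E|=4, then 2 more step(s) → NF |V|=4 |E|=2 V={0:A, 1:B, 2:C, 3:A} E=0-p->2 0-r->3
graphs isomorphic (equal up to label-preserving node renaming)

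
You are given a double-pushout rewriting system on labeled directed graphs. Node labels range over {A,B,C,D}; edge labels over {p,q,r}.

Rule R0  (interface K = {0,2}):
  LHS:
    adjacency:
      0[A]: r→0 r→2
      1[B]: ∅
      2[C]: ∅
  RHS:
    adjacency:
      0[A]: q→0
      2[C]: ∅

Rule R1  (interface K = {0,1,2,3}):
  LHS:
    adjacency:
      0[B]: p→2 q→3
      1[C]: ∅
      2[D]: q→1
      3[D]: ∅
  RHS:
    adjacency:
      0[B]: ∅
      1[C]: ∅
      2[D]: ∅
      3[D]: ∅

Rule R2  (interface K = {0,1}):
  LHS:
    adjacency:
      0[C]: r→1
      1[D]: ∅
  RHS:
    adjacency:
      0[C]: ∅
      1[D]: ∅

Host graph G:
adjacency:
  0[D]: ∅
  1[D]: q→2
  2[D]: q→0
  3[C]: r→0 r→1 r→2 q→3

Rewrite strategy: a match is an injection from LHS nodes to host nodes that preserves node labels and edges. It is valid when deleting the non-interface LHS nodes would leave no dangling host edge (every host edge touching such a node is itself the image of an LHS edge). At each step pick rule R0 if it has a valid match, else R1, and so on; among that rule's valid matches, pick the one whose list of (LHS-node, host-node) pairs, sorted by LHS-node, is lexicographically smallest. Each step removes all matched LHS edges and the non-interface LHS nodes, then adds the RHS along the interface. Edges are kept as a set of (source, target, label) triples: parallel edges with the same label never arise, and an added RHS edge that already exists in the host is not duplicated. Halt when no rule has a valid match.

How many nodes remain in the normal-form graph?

Answer: 4

Steps:
initial: |V|=4 |E|=6  E = 1-q->2 2-q->0 3-r->0 3-r->1 3-r->2 3-q->3
step 1: apply R2 at {0↦3, 1↦0}  → |V|=4 |E|=5  E = 1-q->2 2-q->0 3-r->1 3-r->2 3-q->3
step 2: apply R2 at {0↦3, 1↦1}  → |V|=4 |E|=4  E = 1-q->2 2-q->0 3-r->2 3-q->3
step 3: apply R2 at {0↦3, 1↦2}  → |V|=4 |E|=3  E = 1-q->2 2-q->0 3-q->3
halt: no rule applies after step 3
NF nodes: {0:D, 1:D, 2:D, 3:C}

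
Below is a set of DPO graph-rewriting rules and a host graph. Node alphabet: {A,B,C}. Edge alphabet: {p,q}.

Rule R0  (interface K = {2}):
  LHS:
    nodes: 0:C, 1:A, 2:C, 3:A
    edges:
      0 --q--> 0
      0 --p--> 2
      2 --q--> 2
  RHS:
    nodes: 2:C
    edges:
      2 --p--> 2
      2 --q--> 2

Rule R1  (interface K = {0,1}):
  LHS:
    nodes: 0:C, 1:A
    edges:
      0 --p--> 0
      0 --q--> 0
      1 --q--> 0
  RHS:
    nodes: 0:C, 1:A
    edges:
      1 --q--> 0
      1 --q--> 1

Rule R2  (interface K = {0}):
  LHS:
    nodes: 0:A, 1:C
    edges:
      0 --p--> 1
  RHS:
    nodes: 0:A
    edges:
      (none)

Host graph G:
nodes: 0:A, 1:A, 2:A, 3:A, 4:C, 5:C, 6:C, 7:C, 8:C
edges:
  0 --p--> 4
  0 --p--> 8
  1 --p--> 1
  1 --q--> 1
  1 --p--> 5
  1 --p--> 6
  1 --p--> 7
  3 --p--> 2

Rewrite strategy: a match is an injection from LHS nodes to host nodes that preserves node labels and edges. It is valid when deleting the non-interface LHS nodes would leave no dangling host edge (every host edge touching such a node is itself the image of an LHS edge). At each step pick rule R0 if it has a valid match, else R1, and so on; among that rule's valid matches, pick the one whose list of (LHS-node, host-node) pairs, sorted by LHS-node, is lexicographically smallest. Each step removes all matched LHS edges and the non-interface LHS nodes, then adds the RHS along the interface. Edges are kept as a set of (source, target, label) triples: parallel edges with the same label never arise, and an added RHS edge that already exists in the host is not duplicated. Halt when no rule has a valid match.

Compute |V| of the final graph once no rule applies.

Answer: 4

Steps:
start.  V:9 E:8  edges: 0-p->4 0-p->8 1-p->1 1-q->1 1-p->5 1-p->6 1-p->7 3-p->2
1. fire R2 via {0↦0, 1↦4}  →  V:8 E:7  edges: 0-p->8 1-p->1 1-q->1 1-p->5 1-p->6 1-p->7 3-p->2
2. fire R2 via {0↦0, 1↦8}  →  V:7 E:6  edges: 1-p->1 1-q->1 1-p->5 1-p->6 1-p->7 3-p->2
3. fire R2 via {0↦1, 1↦5}  →  V:6 E:5  edges: 1-p->1 1-q->1 1-p->6 1-p->7 3-p->2
4. fire R2 via {0↦1, 1↦6}  →  V:5 E:4  edges: 1-p->1 1-q->1 1-p->7 3-p->2
5. fire R2 via {0↦1, 1↦7}  →  V:4 E:3  edges: 1-p->1 1-q->1 3-p->2
halt: no rule applies after step 5
NF nodes: {0:A, 1:A, 2:A, 3:A}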